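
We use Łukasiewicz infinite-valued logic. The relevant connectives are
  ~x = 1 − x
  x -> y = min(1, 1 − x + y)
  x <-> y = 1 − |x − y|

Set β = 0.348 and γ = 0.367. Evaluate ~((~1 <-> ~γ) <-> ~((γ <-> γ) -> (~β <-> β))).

0.063

~1 = 1 − 1.000 = 0.000
~γ = 1 − 0.367 = 0.633
~1 <-> ~γ = 1 − |0.000 − 0.633| = 1 − 0.633 = 0.367
γ <-> γ = 1 − |0.367 − 0.367| = 1 − 0.000 = 1.000
~β = 1 − 0.348 = 0.652
~β <-> β = 1 − |0.652 − 0.348| = 1 − 0.304 = 0.696
(γ <-> γ) -> (~β <-> β) = min(1, 1 − 1.000 + 0.696) = min(1, 0.696) = 0.696
~((γ <-> γ) -> (~β <-> β)) = 1 − 0.696 = 0.304
(~1 <-> ~γ) <-> ~((γ <-> γ) -> (~β <-> β)) = 1 − |0.367 − 0.304| = 1 − 0.063 = 0.937
~((~1 <-> ~γ) <-> ~((γ <-> γ) -> (~β <-> β))) = 1 − 0.937 = 0.063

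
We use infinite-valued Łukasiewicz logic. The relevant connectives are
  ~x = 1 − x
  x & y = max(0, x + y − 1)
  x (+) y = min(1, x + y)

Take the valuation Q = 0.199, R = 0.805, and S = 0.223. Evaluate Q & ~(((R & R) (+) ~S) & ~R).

0.004

R & R = max(0, 0.805 + 0.805 − 1) = max(0, 0.610) = 0.610
~S = 1 − 0.223 = 0.777
(R & R) (+) ~S = min(1, 0.610 + 0.777) = min(1, 1.387) = 1.000
~R = 1 − 0.805 = 0.195
((R & R) (+) ~S) & ~R = max(0, 1.000 + 0.195 − 1) = max(0, 0.195) = 0.195
~(((R & R) (+) ~S) & ~R) = 1 − 0.195 = 0.805
Q & ~(((R & R) (+) ~S) & ~R) = max(0, 0.199 + 0.805 − 1) = max(0, 0.004) = 0.004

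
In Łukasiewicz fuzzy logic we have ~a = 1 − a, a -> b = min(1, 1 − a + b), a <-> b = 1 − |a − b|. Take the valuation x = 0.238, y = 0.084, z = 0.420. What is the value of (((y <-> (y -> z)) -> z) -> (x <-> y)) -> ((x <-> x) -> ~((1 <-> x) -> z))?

y -> z = min(1, 1 − 0.084 + 0.420) = min(1, 1.336) = 1.000
y <-> (y -> z) = 1 − |0.084 − 1.000| = 1 − 0.916 = 0.084
(y <-> (y -> z)) -> z = min(1, 1 − 0.084 + 0.420) = min(1, 1.336) = 1.000
x <-> y = 1 − |0.238 − 0.084| = 1 − 0.154 = 0.846
((y <-> (y -> z)) -> z) -> (x <-> y) = min(1, 1 − 1.000 + 0.846) = min(1, 0.846) = 0.846
x <-> x = 1 − |0.238 − 0.238| = 1 − 0.000 = 1.000
1 <-> x = 1 − |1.000 − 0.238| = 1 − 0.762 = 0.238
(1 <-> x) -> z = min(1, 1 − 0.238 + 0.420) = min(1, 1.182) = 1.000
~((1 <-> x) -> z) = 1 − 1.000 = 0.000
(x <-> x) -> ~((1 <-> x) -> z) = min(1, 1 − 1.000 + 0.000) = min(1, 0.000) = 0.000
(((y <-> (y -> z)) -> z) -> (x <-> y)) -> ((x <-> x) -> ~((1 <-> x) -> z)) = min(1, 1 − 0.846 + 0.000) = min(1, 0.154) = 0.154

0.154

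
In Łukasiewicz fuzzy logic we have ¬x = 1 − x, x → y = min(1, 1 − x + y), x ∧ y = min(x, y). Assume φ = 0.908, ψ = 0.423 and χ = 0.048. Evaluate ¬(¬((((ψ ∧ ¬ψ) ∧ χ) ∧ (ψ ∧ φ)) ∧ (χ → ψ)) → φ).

¬ψ = 1 − 0.423 = 0.577
ψ ∧ ¬ψ = min(0.423, 0.577) = 0.423
(ψ ∧ ¬ψ) ∧ χ = min(0.423, 0.048) = 0.048
ψ ∧ φ = min(0.423, 0.908) = 0.423
((ψ ∧ ¬ψ) ∧ χ) ∧ (ψ ∧ φ) = min(0.048, 0.423) = 0.048
χ → ψ = min(1, 1 − 0.048 + 0.423) = min(1, 1.375) = 1.000
(((ψ ∧ ¬ψ) ∧ χ) ∧ (ψ ∧ φ)) ∧ (χ → ψ) = min(0.048, 1.000) = 0.048
¬((((ψ ∧ ¬ψ) ∧ χ) ∧ (ψ ∧ φ)) ∧ (χ → ψ)) = 1 − 0.048 = 0.952
¬((((ψ ∧ ¬ψ) ∧ χ) ∧ (ψ ∧ φ)) ∧ (χ → ψ)) → φ = min(1, 1 − 0.952 + 0.908) = min(1, 0.956) = 0.956
¬(¬((((ψ ∧ ¬ψ) ∧ χ) ∧ (ψ ∧ φ)) ∧ (χ → ψ)) → φ) = 1 − 0.956 = 0.044

0.044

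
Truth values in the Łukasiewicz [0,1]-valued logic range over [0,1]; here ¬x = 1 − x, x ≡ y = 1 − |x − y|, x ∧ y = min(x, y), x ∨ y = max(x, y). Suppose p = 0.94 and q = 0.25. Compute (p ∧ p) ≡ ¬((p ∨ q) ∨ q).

p ∧ p = min(0.94, 0.94) = 0.94
p ∨ q = max(0.94, 0.25) = 0.94
(p ∨ q) ∨ q = max(0.94, 0.25) = 0.94
¬((p ∨ q) ∨ q) = 1 − 0.94 = 0.06
(p ∧ p) ≡ ¬((p ∨ q) ∨ q) = 1 − |0.94 − 0.06| = 1 − 0.88 = 0.12

0.12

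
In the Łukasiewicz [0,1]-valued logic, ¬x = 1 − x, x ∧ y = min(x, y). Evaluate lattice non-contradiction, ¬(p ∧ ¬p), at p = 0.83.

¬p = 1 − 0.83 = 0.17
p ∧ ¬p = min(0.83, 0.17) = 0.17
¬(p ∧ ¬p) = 1 − 0.17 = 0.83
(The value 0.83 < 1 shows this instance is not satisfied; not a Ł∞-tautology — its value is 1 − min(a, 1−a).)

0.83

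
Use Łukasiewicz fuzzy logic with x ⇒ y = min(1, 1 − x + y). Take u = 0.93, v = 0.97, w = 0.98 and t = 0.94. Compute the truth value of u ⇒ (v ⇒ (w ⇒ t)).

1.00

w ⇒ t = min(1, 1 − 0.98 + 0.94) = min(1, 0.96) = 0.96
v ⇒ (w ⇒ t) = min(1, 1 − 0.97 + 0.96) = min(1, 0.99) = 0.99
u ⇒ (v ⇒ (w ⇒ t)) = min(1, 1 − 0.93 + 0.99) = min(1, 1.06) = 1.00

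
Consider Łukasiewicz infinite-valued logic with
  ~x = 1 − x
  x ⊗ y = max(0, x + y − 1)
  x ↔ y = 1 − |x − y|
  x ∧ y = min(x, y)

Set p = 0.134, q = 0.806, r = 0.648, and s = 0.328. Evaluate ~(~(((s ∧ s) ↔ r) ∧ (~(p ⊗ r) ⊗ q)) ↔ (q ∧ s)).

s ∧ s = min(0.328, 0.328) = 0.328
(s ∧ s) ↔ r = 1 − |0.328 − 0.648| = 1 − 0.320 = 0.680
p ⊗ r = max(0, 0.134 + 0.648 − 1) = max(0, -0.218) = 0.000
~(p ⊗ r) = 1 − 0.000 = 1.000
~(p ⊗ r) ⊗ q = max(0, 1.000 + 0.806 − 1) = max(0, 0.806) = 0.806
((s ∧ s) ↔ r) ∧ (~(p ⊗ r) ⊗ q) = min(0.680, 0.806) = 0.680
~(((s ∧ s) ↔ r) ∧ (~(p ⊗ r) ⊗ q)) = 1 − 0.680 = 0.320
q ∧ s = min(0.806, 0.328) = 0.328
~(((s ∧ s) ↔ r) ∧ (~(p ⊗ r) ⊗ q)) ↔ (q ∧ s) = 1 − |0.320 − 0.328| = 1 − 0.008 = 0.992
~(~(((s ∧ s) ↔ r) ∧ (~(p ⊗ r) ⊗ q)) ↔ (q ∧ s)) = 1 − 0.992 = 0.008

0.008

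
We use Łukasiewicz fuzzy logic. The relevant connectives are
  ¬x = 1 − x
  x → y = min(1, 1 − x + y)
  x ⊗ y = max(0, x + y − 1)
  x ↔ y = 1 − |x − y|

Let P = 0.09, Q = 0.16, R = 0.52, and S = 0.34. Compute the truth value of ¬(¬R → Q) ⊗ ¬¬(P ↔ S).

0.07

¬R = 1 − 0.52 = 0.48
¬R → Q = min(1, 1 − 0.48 + 0.16) = min(1, 0.68) = 0.68
¬(¬R → Q) = 1 − 0.68 = 0.32
P ↔ S = 1 − |0.09 − 0.34| = 1 − 0.25 = 0.75
¬(P ↔ S) = 1 − 0.75 = 0.25
¬¬(P ↔ S) = 1 − 0.25 = 0.75
¬(¬R → Q) ⊗ ¬¬(P ↔ S) = max(0, 0.32 + 0.75 − 1) = max(0, 0.07) = 0.07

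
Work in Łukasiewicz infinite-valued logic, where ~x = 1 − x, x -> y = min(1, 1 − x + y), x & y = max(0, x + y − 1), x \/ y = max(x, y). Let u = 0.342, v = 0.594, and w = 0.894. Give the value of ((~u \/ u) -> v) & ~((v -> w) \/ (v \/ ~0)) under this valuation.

~u = 1 − 0.342 = 0.658
~u \/ u = max(0.658, 0.342) = 0.658
(~u \/ u) -> v = min(1, 1 − 0.658 + 0.594) = min(1, 0.936) = 0.936
v -> w = min(1, 1 − 0.594 + 0.894) = min(1, 1.300) = 1.000
~0 = 1 − 0.000 = 1.000
v \/ ~0 = max(0.594, 1.000) = 1.000
(v -> w) \/ (v \/ ~0) = max(1.000, 1.000) = 1.000
~((v -> w) \/ (v \/ ~0)) = 1 − 1.000 = 0.000
((~u \/ u) -> v) & ~((v -> w) \/ (v \/ ~0)) = max(0, 0.936 + 0.000 − 1) = max(0, -0.064) = 0.000

0.000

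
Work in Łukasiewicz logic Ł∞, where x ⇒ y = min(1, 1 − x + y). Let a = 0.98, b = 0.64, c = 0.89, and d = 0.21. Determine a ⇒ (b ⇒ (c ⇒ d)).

c ⇒ d = min(1, 1 − 0.89 + 0.21) = min(1, 0.32) = 0.32
b ⇒ (c ⇒ d) = min(1, 1 − 0.64 + 0.32) = min(1, 0.68) = 0.68
a ⇒ (b ⇒ (c ⇒ d)) = min(1, 1 − 0.98 + 0.68) = min(1, 0.70) = 0.70

0.70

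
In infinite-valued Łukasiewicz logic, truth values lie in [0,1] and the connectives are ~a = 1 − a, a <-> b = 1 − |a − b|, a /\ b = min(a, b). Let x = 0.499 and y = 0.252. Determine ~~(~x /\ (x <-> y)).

0.501

~x = 1 − 0.499 = 0.501
x <-> y = 1 − |0.499 − 0.252| = 1 − 0.247 = 0.753
~x /\ (x <-> y) = min(0.501, 0.753) = 0.501
~(~x /\ (x <-> y)) = 1 − 0.501 = 0.499
~~(~x /\ (x <-> y)) = 1 − 0.499 = 0.501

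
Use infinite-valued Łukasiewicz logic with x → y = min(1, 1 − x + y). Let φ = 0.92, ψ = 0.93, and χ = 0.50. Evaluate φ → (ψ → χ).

0.65

ψ → χ = min(1, 1 − 0.93 + 0.50) = min(1, 0.57) = 0.57
φ → (ψ → χ) = min(1, 1 − 0.92 + 0.57) = min(1, 0.65) = 0.65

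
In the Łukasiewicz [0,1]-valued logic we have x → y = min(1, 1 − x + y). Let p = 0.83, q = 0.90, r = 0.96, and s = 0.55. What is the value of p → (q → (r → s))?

r → s = min(1, 1 − 0.96 + 0.55) = min(1, 0.59) = 0.59
q → (r → s) = min(1, 1 − 0.90 + 0.59) = min(1, 0.69) = 0.69
p → (q → (r → s)) = min(1, 1 − 0.83 + 0.69) = min(1, 0.86) = 0.86

0.86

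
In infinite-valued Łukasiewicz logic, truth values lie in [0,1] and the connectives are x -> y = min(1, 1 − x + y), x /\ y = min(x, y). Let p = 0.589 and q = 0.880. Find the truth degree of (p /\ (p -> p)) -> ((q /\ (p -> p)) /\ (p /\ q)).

p -> p = min(1, 1 − 0.589 + 0.589) = min(1, 1.000) = 1.000
p /\ (p -> p) = min(0.589, 1.000) = 0.589
q /\ (p -> p) = min(0.880, 1.000) = 0.880
p /\ q = min(0.589, 0.880) = 0.589
(q /\ (p -> p)) /\ (p /\ q) = min(0.880, 0.589) = 0.589
(p /\ (p -> p)) -> ((q /\ (p -> p)) /\ (p /\ q)) = min(1, 1 − 0.589 + 0.589) = min(1, 1.000) = 1.000

1.000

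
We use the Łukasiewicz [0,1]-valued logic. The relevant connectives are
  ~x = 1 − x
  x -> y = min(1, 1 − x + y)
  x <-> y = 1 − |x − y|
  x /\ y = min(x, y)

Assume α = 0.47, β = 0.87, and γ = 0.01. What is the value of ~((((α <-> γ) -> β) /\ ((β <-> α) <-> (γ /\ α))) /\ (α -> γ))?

α <-> γ = 1 − |0.47 − 0.01| = 1 − 0.46 = 0.54
(α <-> γ) -> β = min(1, 1 − 0.54 + 0.87) = min(1, 1.33) = 1.00
β <-> α = 1 − |0.87 − 0.47| = 1 − 0.40 = 0.60
γ /\ α = min(0.01, 0.47) = 0.01
(β <-> α) <-> (γ /\ α) = 1 − |0.60 − 0.01| = 1 − 0.59 = 0.41
((α <-> γ) -> β) /\ ((β <-> α) <-> (γ /\ α)) = min(1.00, 0.41) = 0.41
α -> γ = min(1, 1 − 0.47 + 0.01) = min(1, 0.54) = 0.54
(((α <-> γ) -> β) /\ ((β <-> α) <-> (γ /\ α))) /\ (α -> γ) = min(0.41, 0.54) = 0.41
~((((α <-> γ) -> β) /\ ((β <-> α) <-> (γ /\ α))) /\ (α -> γ)) = 1 − 0.41 = 0.59

0.59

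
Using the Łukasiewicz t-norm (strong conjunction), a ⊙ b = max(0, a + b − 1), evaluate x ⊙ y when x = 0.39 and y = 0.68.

x ⊙ y = max(0, 0.39 + 0.68 − 1) = max(0, 0.07) = 0.07
For comparison, the Gödel (minimum) t-norm min(a, b) would give 0.39.

0.07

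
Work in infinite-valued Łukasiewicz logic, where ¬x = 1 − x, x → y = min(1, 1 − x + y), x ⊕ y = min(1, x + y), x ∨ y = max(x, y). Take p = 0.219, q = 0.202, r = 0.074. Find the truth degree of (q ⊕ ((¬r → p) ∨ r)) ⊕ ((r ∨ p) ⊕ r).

0.788

¬r = 1 − 0.074 = 0.926
¬r → p = min(1, 1 − 0.926 + 0.219) = min(1, 0.293) = 0.293
(¬r → p) ∨ r = max(0.293, 0.074) = 0.293
q ⊕ ((¬r → p) ∨ r) = min(1, 0.202 + 0.293) = min(1, 0.495) = 0.495
r ∨ p = max(0.074, 0.219) = 0.219
(r ∨ p) ⊕ r = min(1, 0.219 + 0.074) = min(1, 0.293) = 0.293
(q ⊕ ((¬r → p) ∨ r)) ⊕ ((r ∨ p) ⊕ r) = min(1, 0.495 + 0.293) = min(1, 0.788) = 0.788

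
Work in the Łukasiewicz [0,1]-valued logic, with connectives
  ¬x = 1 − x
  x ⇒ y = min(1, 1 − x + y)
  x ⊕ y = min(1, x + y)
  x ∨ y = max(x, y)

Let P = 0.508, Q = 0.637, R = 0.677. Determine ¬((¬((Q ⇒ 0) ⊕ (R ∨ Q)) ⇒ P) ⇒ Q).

Q ⇒ 0 = min(1, 1 − 0.637 + 0.000) = min(1, 0.363) = 0.363
R ∨ Q = max(0.677, 0.637) = 0.677
(Q ⇒ 0) ⊕ (R ∨ Q) = min(1, 0.363 + 0.677) = min(1, 1.040) = 1.000
¬((Q ⇒ 0) ⊕ (R ∨ Q)) = 1 − 1.000 = 0.000
¬((Q ⇒ 0) ⊕ (R ∨ Q)) ⇒ P = min(1, 1 − 0.000 + 0.508) = min(1, 1.508) = 1.000
(¬((Q ⇒ 0) ⊕ (R ∨ Q)) ⇒ P) ⇒ Q = min(1, 1 − 1.000 + 0.637) = min(1, 0.637) = 0.637
¬((¬((Q ⇒ 0) ⊕ (R ∨ Q)) ⇒ P) ⇒ Q) = 1 − 0.637 = 0.363

0.363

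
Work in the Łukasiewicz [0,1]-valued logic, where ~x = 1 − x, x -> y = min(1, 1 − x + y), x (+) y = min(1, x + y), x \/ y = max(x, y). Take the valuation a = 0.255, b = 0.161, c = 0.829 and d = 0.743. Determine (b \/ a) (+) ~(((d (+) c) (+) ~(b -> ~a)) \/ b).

b \/ a = max(0.161, 0.255) = 0.255
d (+) c = min(1, 0.743 + 0.829) = min(1, 1.572) = 1.000
~a = 1 − 0.255 = 0.745
b -> ~a = min(1, 1 − 0.161 + 0.745) = min(1, 1.584) = 1.000
~(b -> ~a) = 1 − 1.000 = 0.000
(d (+) c) (+) ~(b -> ~a) = min(1, 1.000 + 0.000) = min(1, 1.000) = 1.000
((d (+) c) (+) ~(b -> ~a)) \/ b = max(1.000, 0.161) = 1.000
~(((d (+) c) (+) ~(b -> ~a)) \/ b) = 1 − 1.000 = 0.000
(b \/ a) (+) ~(((d (+) c) (+) ~(b -> ~a)) \/ b) = min(1, 0.255 + 0.000) = min(1, 0.255) = 0.255

0.255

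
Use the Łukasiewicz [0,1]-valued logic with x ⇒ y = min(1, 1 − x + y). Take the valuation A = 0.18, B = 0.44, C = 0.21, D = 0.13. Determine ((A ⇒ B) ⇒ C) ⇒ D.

0.92

A ⇒ B = min(1, 1 − 0.18 + 0.44) = min(1, 1.26) = 1.00
(A ⇒ B) ⇒ C = min(1, 1 − 1.00 + 0.21) = min(1, 0.21) = 0.21
((A ⇒ B) ⇒ C) ⇒ D = min(1, 1 − 0.21 + 0.13) = min(1, 0.92) = 0.92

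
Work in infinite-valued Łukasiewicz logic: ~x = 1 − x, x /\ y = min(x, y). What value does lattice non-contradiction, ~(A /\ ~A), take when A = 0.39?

0.61

~A = 1 − 0.39 = 0.61
A /\ ~A = min(0.39, 0.61) = 0.39
~(A /\ ~A) = 1 − 0.39 = 0.61
(The value 0.61 < 1 shows this instance is not satisfied; not a Ł∞-tautology — its value is 1 − min(a, 1−a).)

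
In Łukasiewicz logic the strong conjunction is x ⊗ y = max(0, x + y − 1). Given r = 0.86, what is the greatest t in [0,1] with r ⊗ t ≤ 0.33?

0.47

The residuum of the Łukasiewicz t-norm gives the supremum: min(1, 1 − 0.86 + 0.33).
1 − 0.86 + 0.33 = 0.47, so t = min(1, 0.47) = 0.47.
Check: 0.86 ⊗ 0.47 = max(0, 0.33) = 0.33 ≤ 0.33.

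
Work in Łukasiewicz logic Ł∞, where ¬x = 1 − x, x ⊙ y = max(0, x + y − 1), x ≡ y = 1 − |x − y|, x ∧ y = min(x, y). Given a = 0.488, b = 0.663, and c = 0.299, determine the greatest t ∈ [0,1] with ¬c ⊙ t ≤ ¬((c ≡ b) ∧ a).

0.811

¬c = 1 − 0.299 = 0.701
So the left factor is ¬c = 0.701.
c ≡ b = 1 − |0.299 − 0.663| = 1 − 0.364 = 0.636
(c ≡ b) ∧ a = min(0.636, 0.488) = 0.488
¬((c ≡ b) ∧ a) = 1 − 0.488 = 0.512
So the right-hand bound is ¬((c ≡ b) ∧ a) = 0.512.
The residuum of the Łukasiewicz t-norm gives the supremum: min(1, 1 − 0.701 + 0.512).
1 − 0.701 + 0.512 = 0.811, so t = min(1, 0.811) = 0.811.
Check: 0.701 ⊙ 0.811 = max(0, 0.512) = 0.512 ≤ 0.512.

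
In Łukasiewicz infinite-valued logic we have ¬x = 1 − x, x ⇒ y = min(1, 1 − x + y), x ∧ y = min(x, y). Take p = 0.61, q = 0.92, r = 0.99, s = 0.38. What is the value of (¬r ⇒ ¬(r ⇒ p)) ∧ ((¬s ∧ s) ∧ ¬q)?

¬r = 1 − 0.99 = 0.01
r ⇒ p = min(1, 1 − 0.99 + 0.61) = min(1, 0.62) = 0.62
¬(r ⇒ p) = 1 − 0.62 = 0.38
¬r ⇒ ¬(r ⇒ p) = min(1, 1 − 0.01 + 0.38) = min(1, 1.37) = 1.00
¬s = 1 − 0.38 = 0.62
¬s ∧ s = min(0.62, 0.38) = 0.38
¬q = 1 − 0.92 = 0.08
(¬s ∧ s) ∧ ¬q = min(0.38, 0.08) = 0.08
(¬r ⇒ ¬(r ⇒ p)) ∧ ((¬s ∧ s) ∧ ¬q) = min(1.00, 0.08) = 0.08

0.08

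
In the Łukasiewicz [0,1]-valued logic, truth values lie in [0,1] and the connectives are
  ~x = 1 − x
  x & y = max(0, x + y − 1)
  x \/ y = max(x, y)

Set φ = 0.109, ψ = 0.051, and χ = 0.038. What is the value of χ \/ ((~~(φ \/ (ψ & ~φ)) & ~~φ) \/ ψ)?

~φ = 1 − 0.109 = 0.891
ψ & ~φ = max(0, 0.051 + 0.891 − 1) = max(0, -0.058) = 0.000
φ \/ (ψ & ~φ) = max(0.109, 0.000) = 0.109
~(φ \/ (ψ & ~φ)) = 1 − 0.109 = 0.891
~~(φ \/ (ψ & ~φ)) = 1 − 0.891 = 0.109
~~φ = 1 − 0.891 = 0.109
~~(φ \/ (ψ & ~φ)) & ~~φ = max(0, 0.109 + 0.109 − 1) = max(0, -0.782) = 0.000
(~~(φ \/ (ψ & ~φ)) & ~~φ) \/ ψ = max(0.000, 0.051) = 0.051
χ \/ ((~~(φ \/ (ψ & ~φ)) & ~~φ) \/ ψ) = max(0.038, 0.051) = 0.051

0.051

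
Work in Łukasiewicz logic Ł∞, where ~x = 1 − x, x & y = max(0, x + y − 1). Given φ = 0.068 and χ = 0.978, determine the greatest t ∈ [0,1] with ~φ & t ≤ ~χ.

~φ = 1 − 0.068 = 0.932
So the left factor is ~φ = 0.932.
~χ = 1 − 0.978 = 0.022
So the right-hand bound is ~χ = 0.022.
The residuum of the Łukasiewicz t-norm gives the supremum: min(1, 1 − 0.932 + 0.022).
1 − 0.932 + 0.022 = 0.090, so t = min(1, 0.090) = 0.090.
Check: 0.932 & 0.090 = max(0, 0.022) = 0.022 ≤ 0.022.

0.090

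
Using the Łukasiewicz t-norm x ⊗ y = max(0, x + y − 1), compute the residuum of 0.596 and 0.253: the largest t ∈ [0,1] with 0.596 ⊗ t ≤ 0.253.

The residuum of the Łukasiewicz t-norm gives the supremum: min(1, 1 − 0.596 + 0.253).
1 − 0.596 + 0.253 = 0.657, so t = min(1, 0.657) = 0.657.
Check: 0.596 ⊗ 0.657 = max(0, 0.253) = 0.253 ≤ 0.253.

0.657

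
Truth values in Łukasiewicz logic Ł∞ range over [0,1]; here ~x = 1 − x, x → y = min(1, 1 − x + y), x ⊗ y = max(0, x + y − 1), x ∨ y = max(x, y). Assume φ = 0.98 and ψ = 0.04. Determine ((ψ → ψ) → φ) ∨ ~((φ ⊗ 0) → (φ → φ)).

0.98

ψ → ψ = min(1, 1 − 0.04 + 0.04) = min(1, 1.00) = 1.00
(ψ → ψ) → φ = min(1, 1 − 1.00 + 0.98) = min(1, 0.98) = 0.98
φ ⊗ 0 = max(0, 0.98 + 0.00 − 1) = max(0, -0.02) = 0.00
φ → φ = min(1, 1 − 0.98 + 0.98) = min(1, 1.00) = 1.00
(φ ⊗ 0) → (φ → φ) = min(1, 1 − 0.00 + 1.00) = min(1, 2.00) = 1.00
~((φ ⊗ 0) → (φ → φ)) = 1 − 1.00 = 0.00
((ψ → ψ) → φ) ∨ ~((φ ⊗ 0) → (φ → φ)) = max(0.98, 0.00) = 0.98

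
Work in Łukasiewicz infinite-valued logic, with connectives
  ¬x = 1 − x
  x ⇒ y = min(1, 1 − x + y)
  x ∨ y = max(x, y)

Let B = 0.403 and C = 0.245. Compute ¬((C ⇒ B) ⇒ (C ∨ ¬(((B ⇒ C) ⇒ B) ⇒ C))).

0.684

C ⇒ B = min(1, 1 − 0.245 + 0.403) = min(1, 1.158) = 1.000
B ⇒ C = min(1, 1 − 0.403 + 0.245) = min(1, 0.842) = 0.842
(B ⇒ C) ⇒ B = min(1, 1 − 0.842 + 0.403) = min(1, 0.561) = 0.561
((B ⇒ C) ⇒ B) ⇒ C = min(1, 1 − 0.561 + 0.245) = min(1, 0.684) = 0.684
¬(((B ⇒ C) ⇒ B) ⇒ C) = 1 − 0.684 = 0.316
C ∨ ¬(((B ⇒ C) ⇒ B) ⇒ C) = max(0.245, 0.316) = 0.316
(C ⇒ B) ⇒ (C ∨ ¬(((B ⇒ C) ⇒ B) ⇒ C)) = min(1, 1 − 1.000 + 0.316) = min(1, 0.316) = 0.316
¬((C ⇒ B) ⇒ (C ∨ ¬(((B ⇒ C) ⇒ B) ⇒ C))) = 1 − 0.316 = 0.684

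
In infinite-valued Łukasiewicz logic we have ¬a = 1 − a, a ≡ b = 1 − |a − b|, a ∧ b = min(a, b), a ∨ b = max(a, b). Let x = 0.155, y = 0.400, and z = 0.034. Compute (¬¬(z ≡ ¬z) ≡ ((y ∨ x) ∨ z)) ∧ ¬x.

¬z = 1 − 0.034 = 0.966
z ≡ ¬z = 1 − |0.034 − 0.966| = 1 − 0.932 = 0.068
¬(z ≡ ¬z) = 1 − 0.068 = 0.932
¬¬(z ≡ ¬z) = 1 − 0.932 = 0.068
y ∨ x = max(0.400, 0.155) = 0.400
(y ∨ x) ∨ z = max(0.400, 0.034) = 0.400
¬¬(z ≡ ¬z) ≡ ((y ∨ x) ∨ z) = 1 − |0.068 − 0.400| = 1 − 0.332 = 0.668
¬x = 1 − 0.155 = 0.845
(¬¬(z ≡ ¬z) ≡ ((y ∨ x) ∨ z)) ∧ ¬x = min(0.668, 0.845) = 0.668

0.668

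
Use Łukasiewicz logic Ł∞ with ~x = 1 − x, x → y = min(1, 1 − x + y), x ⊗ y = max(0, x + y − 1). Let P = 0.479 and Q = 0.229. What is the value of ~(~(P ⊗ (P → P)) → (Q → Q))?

P → P = min(1, 1 − 0.479 + 0.479) = min(1, 1.000) = 1.000
P ⊗ (P → P) = max(0, 0.479 + 1.000 − 1) = max(0, 0.479) = 0.479
~(P ⊗ (P → P)) = 1 − 0.479 = 0.521
Q → Q = min(1, 1 − 0.229 + 0.229) = min(1, 1.000) = 1.000
~(P ⊗ (P → P)) → (Q → Q) = min(1, 1 − 0.521 + 1.000) = min(1, 1.479) = 1.000
~(~(P ⊗ (P → P)) → (Q → Q)) = 1 − 1.000 = 0.000

0.000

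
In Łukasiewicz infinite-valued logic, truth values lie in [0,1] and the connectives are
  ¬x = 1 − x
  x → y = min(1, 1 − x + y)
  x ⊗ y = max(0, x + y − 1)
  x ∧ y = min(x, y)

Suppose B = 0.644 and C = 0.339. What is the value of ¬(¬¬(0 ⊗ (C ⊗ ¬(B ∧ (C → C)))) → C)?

0.000

C → C = min(1, 1 − 0.339 + 0.339) = min(1, 1.000) = 1.000
B ∧ (C → C) = min(0.644, 1.000) = 0.644
¬(B ∧ (C → C)) = 1 − 0.644 = 0.356
C ⊗ ¬(B ∧ (C → C)) = max(0, 0.339 + 0.356 − 1) = max(0, -0.305) = 0.000
0 ⊗ (C ⊗ ¬(B ∧ (C → C))) = max(0, 0.000 + 0.000 − 1) = max(0, -1.000) = 0.000
¬(0 ⊗ (C ⊗ ¬(B ∧ (C → C)))) = 1 − 0.000 = 1.000
¬¬(0 ⊗ (C ⊗ ¬(B ∧ (C → C)))) = 1 − 1.000 = 0.000
¬¬(0 ⊗ (C ⊗ ¬(B ∧ (C → C)))) → C = min(1, 1 − 0.000 + 0.339) = min(1, 1.339) = 1.000
¬(¬¬(0 ⊗ (C ⊗ ¬(B ∧ (C → C)))) → C) = 1 − 1.000 = 0.000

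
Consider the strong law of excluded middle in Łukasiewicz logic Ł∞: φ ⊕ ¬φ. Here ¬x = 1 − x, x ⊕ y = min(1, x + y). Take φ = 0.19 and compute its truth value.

¬φ = 1 − 0.19 = 0.81
φ ⊕ ¬φ = min(1, 0.19 + 0.81) = min(1, 1.00) = 1.00
(As expected: always 1 in Ł∞ since a ⊕ (1−a) = 1.)

1.00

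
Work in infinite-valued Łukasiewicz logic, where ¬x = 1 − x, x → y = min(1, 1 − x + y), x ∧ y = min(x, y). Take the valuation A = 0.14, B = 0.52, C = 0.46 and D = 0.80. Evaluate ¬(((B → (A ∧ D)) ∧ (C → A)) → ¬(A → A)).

A ∧ D = min(0.14, 0.80) = 0.14
B → (A ∧ D) = min(1, 1 − 0.52 + 0.14) = min(1, 0.62) = 0.62
C → A = min(1, 1 − 0.46 + 0.14) = min(1, 0.68) = 0.68
(B → (A ∧ D)) ∧ (C → A) = min(0.62, 0.68) = 0.62
A → A = min(1, 1 − 0.14 + 0.14) = min(1, 1.00) = 1.00
¬(A → A) = 1 − 1.00 = 0.00
((B → (A ∧ D)) ∧ (C → A)) → ¬(A → A) = min(1, 1 − 0.62 + 0.00) = min(1, 0.38) = 0.38
¬(((B → (A ∧ D)) ∧ (C → A)) → ¬(A → A)) = 1 − 0.38 = 0.62

0.62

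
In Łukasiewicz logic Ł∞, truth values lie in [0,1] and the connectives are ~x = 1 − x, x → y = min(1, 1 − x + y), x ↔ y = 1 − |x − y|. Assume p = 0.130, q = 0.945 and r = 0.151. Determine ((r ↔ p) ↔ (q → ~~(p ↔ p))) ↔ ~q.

0.076

r ↔ p = 1 − |0.151 − 0.130| = 1 − 0.021 = 0.979
p ↔ p = 1 − |0.130 − 0.130| = 1 − 0.000 = 1.000
~(p ↔ p) = 1 − 1.000 = 0.000
~~(p ↔ p) = 1 − 0.000 = 1.000
q → ~~(p ↔ p) = min(1, 1 − 0.945 + 1.000) = min(1, 1.055) = 1.000
(r ↔ p) ↔ (q → ~~(p ↔ p)) = 1 − |0.979 − 1.000| = 1 − 0.021 = 0.979
~q = 1 − 0.945 = 0.055
((r ↔ p) ↔ (q → ~~(p ↔ p))) ↔ ~q = 1 − |0.979 − 0.055| = 1 − 0.924 = 0.076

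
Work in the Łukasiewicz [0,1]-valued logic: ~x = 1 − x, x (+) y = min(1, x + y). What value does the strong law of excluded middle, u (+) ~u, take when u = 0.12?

1.00

~u = 1 − 0.12 = 0.88
u (+) ~u = min(1, 0.12 + 0.88) = min(1, 1.00) = 1.00
(As expected: always 1 in Ł∞ since a ⊕ (1−a) = 1.)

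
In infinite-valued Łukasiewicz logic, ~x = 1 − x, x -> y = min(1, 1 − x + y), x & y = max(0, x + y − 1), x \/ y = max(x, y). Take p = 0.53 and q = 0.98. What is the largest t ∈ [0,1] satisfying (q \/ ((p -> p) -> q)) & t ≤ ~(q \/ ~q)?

p -> p = min(1, 1 − 0.53 + 0.53) = min(1, 1.00) = 1.00
(p -> p) -> q = min(1, 1 − 1.00 + 0.98) = min(1, 0.98) = 0.98
q \/ ((p -> p) -> q) = max(0.98, 0.98) = 0.98
So the left factor is q \/ ((p -> p) -> q) = 0.98.
~q = 1 − 0.98 = 0.02
q \/ ~q = max(0.98, 0.02) = 0.98
~(q \/ ~q) = 1 − 0.98 = 0.02
So the right-hand bound is ~(q \/ ~q) = 0.02.
The residuum of the Łukasiewicz t-norm gives the supremum: min(1, 1 − 0.98 + 0.02).
1 − 0.98 + 0.02 = 0.04, so t = min(1, 0.04) = 0.04.
Check: 0.98 & 0.04 = max(0, 0.02) = 0.02 ≤ 0.02.

0.04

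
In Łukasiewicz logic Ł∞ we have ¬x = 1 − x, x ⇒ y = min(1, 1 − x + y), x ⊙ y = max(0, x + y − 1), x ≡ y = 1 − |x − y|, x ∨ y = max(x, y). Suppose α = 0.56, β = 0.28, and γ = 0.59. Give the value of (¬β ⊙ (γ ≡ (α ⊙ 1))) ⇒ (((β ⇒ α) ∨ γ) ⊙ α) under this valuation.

¬β = 1 − 0.28 = 0.72
α ⊙ 1 = max(0, 0.56 + 1.00 − 1) = max(0, 0.56) = 0.56
γ ≡ (α ⊙ 1) = 1 − |0.59 − 0.56| = 1 − 0.03 = 0.97
¬β ⊙ (γ ≡ (α ⊙ 1)) = max(0, 0.72 + 0.97 − 1) = max(0, 0.69) = 0.69
β ⇒ α = min(1, 1 − 0.28 + 0.56) = min(1, 1.28) = 1.00
(β ⇒ α) ∨ γ = max(1.00, 0.59) = 1.00
((β ⇒ α) ∨ γ) ⊙ α = max(0, 1.00 + 0.56 − 1) = max(0, 0.56) = 0.56
(¬β ⊙ (γ ≡ (α ⊙ 1))) ⇒ (((β ⇒ α) ∨ γ) ⊙ α) = min(1, 1 − 0.69 + 0.56) = min(1, 0.87) = 0.87

0.87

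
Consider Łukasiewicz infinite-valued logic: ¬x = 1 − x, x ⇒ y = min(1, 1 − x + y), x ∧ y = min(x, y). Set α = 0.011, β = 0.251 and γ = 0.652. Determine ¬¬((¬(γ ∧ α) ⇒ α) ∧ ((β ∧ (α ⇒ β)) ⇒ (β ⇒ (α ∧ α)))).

γ ∧ α = min(0.652, 0.011) = 0.011
¬(γ ∧ α) = 1 − 0.011 = 0.989
¬(γ ∧ α) ⇒ α = min(1, 1 − 0.989 + 0.011) = min(1, 0.022) = 0.022
α ⇒ β = min(1, 1 − 0.011 + 0.251) = min(1, 1.240) = 1.000
β ∧ (α ⇒ β) = min(0.251, 1.000) = 0.251
α ∧ α = min(0.011, 0.011) = 0.011
β ⇒ (α ∧ α) = min(1, 1 − 0.251 + 0.011) = min(1, 0.760) = 0.760
(β ∧ (α ⇒ β)) ⇒ (β ⇒ (α ∧ α)) = min(1, 1 − 0.251 + 0.760) = min(1, 1.509) = 1.000
(¬(γ ∧ α) ⇒ α) ∧ ((β ∧ (α ⇒ β)) ⇒ (β ⇒ (α ∧ α))) = min(0.022, 1.000) = 0.022
¬((¬(γ ∧ α) ⇒ α) ∧ ((β ∧ (α ⇒ β)) ⇒ (β ⇒ (α ∧ α)))) = 1 − 0.022 = 0.978
¬¬((¬(γ ∧ α) ⇒ α) ∧ ((β ∧ (α ⇒ β)) ⇒ (β ⇒ (α ∧ α)))) = 1 − 0.978 = 0.022

0.022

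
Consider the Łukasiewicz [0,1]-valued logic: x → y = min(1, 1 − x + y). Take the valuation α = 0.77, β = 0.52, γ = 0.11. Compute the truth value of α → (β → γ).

0.82

β → γ = min(1, 1 − 0.52 + 0.11) = min(1, 0.59) = 0.59
α → (β → γ) = min(1, 1 − 0.77 + 0.59) = min(1, 0.82) = 0.82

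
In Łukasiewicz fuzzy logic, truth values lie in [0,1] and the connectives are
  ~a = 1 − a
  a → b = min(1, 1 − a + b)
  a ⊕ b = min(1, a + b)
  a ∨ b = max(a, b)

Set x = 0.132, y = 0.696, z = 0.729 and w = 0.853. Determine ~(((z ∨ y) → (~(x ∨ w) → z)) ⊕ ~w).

0.000

z ∨ y = max(0.729, 0.696) = 0.729
x ∨ w = max(0.132, 0.853) = 0.853
~(x ∨ w) = 1 − 0.853 = 0.147
~(x ∨ w) → z = min(1, 1 − 0.147 + 0.729) = min(1, 1.582) = 1.000
(z ∨ y) → (~(x ∨ w) → z) = min(1, 1 − 0.729 + 1.000) = min(1, 1.271) = 1.000
~w = 1 − 0.853 = 0.147
((z ∨ y) → (~(x ∨ w) → z)) ⊕ ~w = min(1, 1.000 + 0.147) = min(1, 1.147) = 1.000
~(((z ∨ y) → (~(x ∨ w) → z)) ⊕ ~w) = 1 − 1.000 = 0.000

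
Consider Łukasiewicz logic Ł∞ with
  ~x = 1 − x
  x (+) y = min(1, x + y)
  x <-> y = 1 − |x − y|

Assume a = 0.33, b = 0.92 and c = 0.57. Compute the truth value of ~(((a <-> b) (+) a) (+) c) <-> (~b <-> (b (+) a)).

a <-> b = 1 − |0.33 − 0.92| = 1 − 0.59 = 0.41
(a <-> b) (+) a = min(1, 0.41 + 0.33) = min(1, 0.74) = 0.74
((a <-> b) (+) a) (+) c = min(1, 0.74 + 0.57) = min(1, 1.31) = 1.00
~(((a <-> b) (+) a) (+) c) = 1 − 1.00 = 0.00
~b = 1 − 0.92 = 0.08
b (+) a = min(1, 0.92 + 0.33) = min(1, 1.25) = 1.00
~b <-> (b (+) a) = 1 − |0.08 − 1.00| = 1 − 0.92 = 0.08
~(((a <-> b) (+) a) (+) c) <-> (~b <-> (b (+) a)) = 1 − |0.00 − 0.08| = 1 − 0.08 = 0.92

0.92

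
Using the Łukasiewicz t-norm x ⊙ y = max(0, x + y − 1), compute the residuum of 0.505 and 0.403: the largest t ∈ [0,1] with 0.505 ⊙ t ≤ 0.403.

The residuum of the Łukasiewicz t-norm gives the supremum: min(1, 1 − 0.505 + 0.403).
1 − 0.505 + 0.403 = 0.898, so t = min(1, 0.898) = 0.898.
Check: 0.505 ⊙ 0.898 = max(0, 0.403) = 0.403 ≤ 0.403.

0.898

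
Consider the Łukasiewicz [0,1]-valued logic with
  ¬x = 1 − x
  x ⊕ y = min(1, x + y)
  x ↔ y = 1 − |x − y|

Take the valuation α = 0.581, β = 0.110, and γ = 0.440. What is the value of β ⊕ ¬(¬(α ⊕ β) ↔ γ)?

0.241

α ⊕ β = min(1, 0.581 + 0.110) = min(1, 0.691) = 0.691
¬(α ⊕ β) = 1 − 0.691 = 0.309
¬(α ⊕ β) ↔ γ = 1 − |0.309 − 0.440| = 1 − 0.131 = 0.869
¬(¬(α ⊕ β) ↔ γ) = 1 − 0.869 = 0.131
β ⊕ ¬(¬(α ⊕ β) ↔ γ) = min(1, 0.110 + 0.131) = min(1, 0.241) = 0.241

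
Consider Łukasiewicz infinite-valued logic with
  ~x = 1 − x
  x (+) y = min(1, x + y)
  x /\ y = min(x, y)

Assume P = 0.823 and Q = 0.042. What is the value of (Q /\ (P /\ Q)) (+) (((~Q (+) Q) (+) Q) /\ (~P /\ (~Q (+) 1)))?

P /\ Q = min(0.823, 0.042) = 0.042
Q /\ (P /\ Q) = min(0.042, 0.042) = 0.042
~Q = 1 − 0.042 = 0.958
~Q (+) Q = min(1, 0.958 + 0.042) = min(1, 1.000) = 1.000
(~Q (+) Q) (+) Q = min(1, 1.000 + 0.042) = min(1, 1.042) = 1.000
~P = 1 − 0.823 = 0.177
~Q (+) 1 = min(1, 0.958 + 1.000) = min(1, 1.958) = 1.000
~P /\ (~Q (+) 1) = min(0.177, 1.000) = 0.177
((~Q (+) Q) (+) Q) /\ (~P /\ (~Q (+) 1)) = min(1.000, 0.177) = 0.177
(Q /\ (P /\ Q)) (+) (((~Q (+) Q) (+) Q) /\ (~P /\ (~Q (+) 1))) = min(1, 0.042 + 0.177) = min(1, 0.219) = 0.219

0.219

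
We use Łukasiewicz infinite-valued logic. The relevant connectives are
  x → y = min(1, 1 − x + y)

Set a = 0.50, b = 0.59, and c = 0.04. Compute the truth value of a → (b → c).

b → c = min(1, 1 − 0.59 + 0.04) = min(1, 0.45) = 0.45
a → (b → c) = min(1, 1 − 0.50 + 0.45) = min(1, 0.95) = 0.95

0.95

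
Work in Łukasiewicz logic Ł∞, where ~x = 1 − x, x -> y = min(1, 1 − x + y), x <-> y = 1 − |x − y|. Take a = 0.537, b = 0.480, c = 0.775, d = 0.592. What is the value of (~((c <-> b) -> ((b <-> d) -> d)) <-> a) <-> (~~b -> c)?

c <-> b = 1 − |0.775 − 0.480| = 1 − 0.295 = 0.705
b <-> d = 1 − |0.480 − 0.592| = 1 − 0.112 = 0.888
(b <-> d) -> d = min(1, 1 − 0.888 + 0.592) = min(1, 0.704) = 0.704
(c <-> b) -> ((b <-> d) -> d) = min(1, 1 − 0.705 + 0.704) = min(1, 0.999) = 0.999
~((c <-> b) -> ((b <-> d) -> d)) = 1 − 0.999 = 0.001
~((c <-> b) -> ((b <-> d) -> d)) <-> a = 1 − |0.001 − 0.537| = 1 − 0.536 = 0.464
~b = 1 − 0.480 = 0.520
~~b = 1 − 0.520 = 0.480
~~b -> c = min(1, 1 − 0.480 + 0.775) = min(1, 1.295) = 1.000
(~((c <-> b) -> ((b <-> d) -> d)) <-> a) <-> (~~b -> c) = 1 − |0.464 − 1.000| = 1 − 0.536 = 0.464

0.464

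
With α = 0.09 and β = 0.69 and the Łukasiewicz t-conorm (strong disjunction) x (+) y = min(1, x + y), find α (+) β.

α (+) β = min(1, 0.09 + 0.69) = min(1, 0.78) = 0.78
For comparison, the Gödel t-conorm max(x, y) would give 0.69.

0.78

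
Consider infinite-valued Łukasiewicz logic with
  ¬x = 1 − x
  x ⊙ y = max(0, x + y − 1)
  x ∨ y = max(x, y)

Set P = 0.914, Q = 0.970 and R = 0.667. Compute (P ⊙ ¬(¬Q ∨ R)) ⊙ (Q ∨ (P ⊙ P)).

¬Q = 1 − 0.970 = 0.030
¬Q ∨ R = max(0.030, 0.667) = 0.667
¬(¬Q ∨ R) = 1 − 0.667 = 0.333
P ⊙ ¬(¬Q ∨ R) = max(0, 0.914 + 0.333 − 1) = max(0, 0.247) = 0.247
P ⊙ P = max(0, 0.914 + 0.914 − 1) = max(0, 0.828) = 0.828
Q ∨ (P ⊙ P) = max(0.970, 0.828) = 0.970
(P ⊙ ¬(¬Q ∨ R)) ⊙ (Q ∨ (P ⊙ P)) = max(0, 0.247 + 0.970 − 1) = max(0, 0.217) = 0.217

0.217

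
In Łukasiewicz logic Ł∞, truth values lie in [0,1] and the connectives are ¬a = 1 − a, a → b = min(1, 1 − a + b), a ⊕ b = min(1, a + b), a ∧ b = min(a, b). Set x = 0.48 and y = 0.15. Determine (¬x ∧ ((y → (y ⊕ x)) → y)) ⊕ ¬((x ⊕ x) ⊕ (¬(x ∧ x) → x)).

0.15

¬x = 1 − 0.48 = 0.52
y ⊕ x = min(1, 0.15 + 0.48) = min(1, 0.63) = 0.63
y → (y ⊕ x) = min(1, 1 − 0.15 + 0.63) = min(1, 1.48) = 1.00
(y → (y ⊕ x)) → y = min(1, 1 − 1.00 + 0.15) = min(1, 0.15) = 0.15
¬x ∧ ((y → (y ⊕ x)) → y) = min(0.52, 0.15) = 0.15
x ⊕ x = min(1, 0.48 + 0.48) = min(1, 0.96) = 0.96
x ∧ x = min(0.48, 0.48) = 0.48
¬(x ∧ x) = 1 − 0.48 = 0.52
¬(x ∧ x) → x = min(1, 1 − 0.52 + 0.48) = min(1, 0.96) = 0.96
(x ⊕ x) ⊕ (¬(x ∧ x) → x) = min(1, 0.96 + 0.96) = min(1, 1.92) = 1.00
¬((x ⊕ x) ⊕ (¬(x ∧ x) → x)) = 1 − 1.00 = 0.00
(¬x ∧ ((y → (y ⊕ x)) → y)) ⊕ ¬((x ⊕ x) ⊕ (¬(x ∧ x) → x)) = min(1, 0.15 + 0.00) = min(1, 0.15) = 0.15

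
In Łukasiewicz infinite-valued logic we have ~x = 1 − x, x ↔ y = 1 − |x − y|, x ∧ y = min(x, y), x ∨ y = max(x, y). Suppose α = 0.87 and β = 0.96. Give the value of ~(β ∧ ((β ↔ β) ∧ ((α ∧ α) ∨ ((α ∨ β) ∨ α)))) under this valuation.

0.04

β ↔ β = 1 − |0.96 − 0.96| = 1 − 0.00 = 1.00
α ∧ α = min(0.87, 0.87) = 0.87
α ∨ β = max(0.87, 0.96) = 0.96
(α ∨ β) ∨ α = max(0.96, 0.87) = 0.96
(α ∧ α) ∨ ((α ∨ β) ∨ α) = max(0.87, 0.96) = 0.96
(β ↔ β) ∧ ((α ∧ α) ∨ ((α ∨ β) ∨ α)) = min(1.00, 0.96) = 0.96
β ∧ ((β ↔ β) ∧ ((α ∧ α) ∨ ((α ∨ β) ∨ α))) = min(0.96, 0.96) = 0.96
~(β ∧ ((β ↔ β) ∧ ((α ∧ α) ∨ ((α ∨ β) ∨ α)))) = 1 − 0.96 = 0.04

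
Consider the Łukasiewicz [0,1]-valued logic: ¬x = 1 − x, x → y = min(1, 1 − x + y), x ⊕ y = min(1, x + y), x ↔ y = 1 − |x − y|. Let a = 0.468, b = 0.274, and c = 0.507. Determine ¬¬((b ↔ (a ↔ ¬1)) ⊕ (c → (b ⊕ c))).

¬1 = 1 − 1.000 = 0.000
a ↔ ¬1 = 1 − |0.468 − 0.000| = 1 − 0.468 = 0.532
b ↔ (a ↔ ¬1) = 1 − |0.274 − 0.532| = 1 − 0.258 = 0.742
b ⊕ c = min(1, 0.274 + 0.507) = min(1, 0.781) = 0.781
c → (b ⊕ c) = min(1, 1 − 0.507 + 0.781) = min(1, 1.274) = 1.000
(b ↔ (a ↔ ¬1)) ⊕ (c → (b ⊕ c)) = min(1, 0.742 + 1.000) = min(1, 1.742) = 1.000
¬((b ↔ (a ↔ ¬1)) ⊕ (c → (b ⊕ c))) = 1 − 1.000 = 0.000
¬¬((b ↔ (a ↔ ¬1)) ⊕ (c → (b ⊕ c))) = 1 − 0.000 = 1.000

1.000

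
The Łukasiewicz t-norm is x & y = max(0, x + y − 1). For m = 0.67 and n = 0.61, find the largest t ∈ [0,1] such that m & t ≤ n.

The residuum of the Łukasiewicz t-norm gives the supremum: min(1, 1 − 0.67 + 0.61).
1 − 0.67 + 0.61 = 0.94, so t = min(1, 0.94) = 0.94.
Check: 0.67 & 0.94 = max(0, 0.61) = 0.61 ≤ 0.61.

0.94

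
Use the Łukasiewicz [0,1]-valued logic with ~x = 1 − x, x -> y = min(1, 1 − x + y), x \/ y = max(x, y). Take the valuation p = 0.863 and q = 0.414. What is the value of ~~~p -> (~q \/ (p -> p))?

~p = 1 − 0.863 = 0.137
~~p = 1 − 0.137 = 0.863
~~~p = 1 − 0.863 = 0.137
~q = 1 − 0.414 = 0.586
p -> p = min(1, 1 − 0.863 + 0.863) = min(1, 1.000) = 1.000
~q \/ (p -> p) = max(0.586, 1.000) = 1.000
~~~p -> (~q \/ (p -> p)) = min(1, 1 − 0.137 + 1.000) = min(1, 1.863) = 1.000

1.000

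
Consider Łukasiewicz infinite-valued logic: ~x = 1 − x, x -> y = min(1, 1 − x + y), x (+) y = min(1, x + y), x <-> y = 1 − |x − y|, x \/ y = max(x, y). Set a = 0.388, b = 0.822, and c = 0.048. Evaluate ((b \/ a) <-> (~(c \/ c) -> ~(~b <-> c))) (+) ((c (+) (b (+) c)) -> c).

0.486

b \/ a = max(0.822, 0.388) = 0.822
c \/ c = max(0.048, 0.048) = 0.048
~(c \/ c) = 1 − 0.048 = 0.952
~b = 1 − 0.822 = 0.178
~b <-> c = 1 − |0.178 − 0.048| = 1 − 0.130 = 0.870
~(~b <-> c) = 1 − 0.870 = 0.130
~(c \/ c) -> ~(~b <-> c) = min(1, 1 − 0.952 + 0.130) = min(1, 0.178) = 0.178
(b \/ a) <-> (~(c \/ c) -> ~(~b <-> c)) = 1 − |0.822 − 0.178| = 1 − 0.644 = 0.356
b (+) c = min(1, 0.822 + 0.048) = min(1, 0.870) = 0.870
c (+) (b (+) c) = min(1, 0.048 + 0.870) = min(1, 0.918) = 0.918
(c (+) (b (+) c)) -> c = min(1, 1 − 0.918 + 0.048) = min(1, 0.130) = 0.130
((b \/ a) <-> (~(c \/ c) -> ~(~b <-> c))) (+) ((c (+) (b (+) c)) -> c) = min(1, 0.356 + 0.130) = min(1, 0.486) = 0.486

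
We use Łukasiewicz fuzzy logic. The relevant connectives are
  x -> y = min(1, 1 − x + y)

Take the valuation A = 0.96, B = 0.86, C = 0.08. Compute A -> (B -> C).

B -> C = min(1, 1 − 0.86 + 0.08) = min(1, 0.22) = 0.22
A -> (B -> C) = min(1, 1 − 0.96 + 0.22) = min(1, 0.26) = 0.26

0.26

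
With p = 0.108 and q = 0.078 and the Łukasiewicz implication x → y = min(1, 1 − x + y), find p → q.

0.970

p → q = min(1, 1 − 0.108 + 0.078) = min(1, 0.970) = 0.970
For comparison, the Gödel implication (1 if x ≤ y else y) would give 0.078.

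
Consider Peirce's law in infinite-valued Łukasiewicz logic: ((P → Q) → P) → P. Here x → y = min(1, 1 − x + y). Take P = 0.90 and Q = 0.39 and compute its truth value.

P → Q = min(1, 1 − 0.90 + 0.39) = min(1, 0.49) = 0.49
(P → Q) → P = min(1, 1 − 0.49 + 0.90) = min(1, 1.41) = 1.00
((P → Q) → P) → P = min(1, 1 − 1.00 + 0.90) = min(1, 0.90) = 0.90
(The value 0.90 < 1 shows this instance is not satisfied; not a Ł∞-tautology in general.)

0.90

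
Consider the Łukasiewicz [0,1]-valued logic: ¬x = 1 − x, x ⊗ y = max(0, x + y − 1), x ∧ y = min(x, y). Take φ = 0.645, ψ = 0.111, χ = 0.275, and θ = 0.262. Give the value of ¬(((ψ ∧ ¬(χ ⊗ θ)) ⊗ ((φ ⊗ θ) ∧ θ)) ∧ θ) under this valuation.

1.000

χ ⊗ θ = max(0, 0.275 + 0.262 − 1) = max(0, -0.463) = 0.000
¬(χ ⊗ θ) = 1 − 0.000 = 1.000
ψ ∧ ¬(χ ⊗ θ) = min(0.111, 1.000) = 0.111
φ ⊗ θ = max(0, 0.645 + 0.262 − 1) = max(0, -0.093) = 0.000
(φ ⊗ θ) ∧ θ = min(0.000, 0.262) = 0.000
(ψ ∧ ¬(χ ⊗ θ)) ⊗ ((φ ⊗ θ) ∧ θ) = max(0, 0.111 + 0.000 − 1) = max(0, -0.889) = 0.000
((ψ ∧ ¬(χ ⊗ θ)) ⊗ ((φ ⊗ θ) ∧ θ)) ∧ θ = min(0.000, 0.262) = 0.000
¬(((ψ ∧ ¬(χ ⊗ θ)) ⊗ ((φ ⊗ θ) ∧ θ)) ∧ θ) = 1 − 0.000 = 1.000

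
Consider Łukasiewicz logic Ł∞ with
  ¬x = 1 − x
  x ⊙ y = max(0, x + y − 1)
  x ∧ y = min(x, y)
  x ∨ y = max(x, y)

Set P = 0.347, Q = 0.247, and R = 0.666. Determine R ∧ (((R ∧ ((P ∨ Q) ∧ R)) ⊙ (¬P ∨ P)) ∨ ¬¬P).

0.347

P ∨ Q = max(0.347, 0.247) = 0.347
(P ∨ Q) ∧ R = min(0.347, 0.666) = 0.347
R ∧ ((P ∨ Q) ∧ R) = min(0.666, 0.347) = 0.347
¬P = 1 − 0.347 = 0.653
¬P ∨ P = max(0.653, 0.347) = 0.653
(R ∧ ((P ∨ Q) ∧ R)) ⊙ (¬P ∨ P) = max(0, 0.347 + 0.653 − 1) = max(0, 0.000) = 0.000
¬¬P = 1 − 0.653 = 0.347
((R ∧ ((P ∨ Q) ∧ R)) ⊙ (¬P ∨ P)) ∨ ¬¬P = max(0.000, 0.347) = 0.347
R ∧ (((R ∧ ((P ∨ Q) ∧ R)) ⊙ (¬P ∨ P)) ∨ ¬¬P) = min(0.666, 0.347) = 0.347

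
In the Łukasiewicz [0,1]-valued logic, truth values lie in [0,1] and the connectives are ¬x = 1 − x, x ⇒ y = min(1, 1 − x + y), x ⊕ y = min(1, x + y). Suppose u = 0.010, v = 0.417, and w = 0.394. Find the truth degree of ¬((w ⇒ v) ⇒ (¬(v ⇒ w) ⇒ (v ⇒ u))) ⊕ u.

w ⇒ v = min(1, 1 − 0.394 + 0.417) = min(1, 1.023) = 1.000
v ⇒ w = min(1, 1 − 0.417 + 0.394) = min(1, 0.977) = 0.977
¬(v ⇒ w) = 1 − 0.977 = 0.023
v ⇒ u = min(1, 1 − 0.417 + 0.010) = min(1, 0.593) = 0.593
¬(v ⇒ w) ⇒ (v ⇒ u) = min(1, 1 − 0.023 + 0.593) = min(1, 1.570) = 1.000
(w ⇒ v) ⇒ (¬(v ⇒ w) ⇒ (v ⇒ u)) = min(1, 1 − 1.000 + 1.000) = min(1, 1.000) = 1.000
¬((w ⇒ v) ⇒ (¬(v ⇒ w) ⇒ (v ⇒ u))) = 1 − 1.000 = 0.000
¬((w ⇒ v) ⇒ (¬(v ⇒ w) ⇒ (v ⇒ u))) ⊕ u = min(1, 0.000 + 0.010) = min(1, 0.010) = 0.010

0.010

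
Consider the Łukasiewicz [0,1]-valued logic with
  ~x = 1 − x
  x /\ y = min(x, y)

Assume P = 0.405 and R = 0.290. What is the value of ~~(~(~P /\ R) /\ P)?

~P = 1 − 0.405 = 0.595
~P /\ R = min(0.595, 0.290) = 0.290
~(~P /\ R) = 1 − 0.290 = 0.710
~(~P /\ R) /\ P = min(0.710, 0.405) = 0.405
~(~(~P /\ R) /\ P) = 1 − 0.405 = 0.595
~~(~(~P /\ R) /\ P) = 1 − 0.595 = 0.405

0.405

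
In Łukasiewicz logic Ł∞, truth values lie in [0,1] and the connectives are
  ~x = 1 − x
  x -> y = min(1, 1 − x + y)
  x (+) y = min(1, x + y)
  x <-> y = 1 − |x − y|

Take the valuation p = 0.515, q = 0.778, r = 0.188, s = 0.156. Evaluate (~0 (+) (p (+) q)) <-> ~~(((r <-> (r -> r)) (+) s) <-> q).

~0 = 1 − 0.000 = 1.000
p (+) q = min(1, 0.515 + 0.778) = min(1, 1.293) = 1.000
~0 (+) (p (+) q) = min(1, 1.000 + 1.000) = min(1, 2.000) = 1.000
r -> r = min(1, 1 − 0.188 + 0.188) = min(1, 1.000) = 1.000
r <-> (r -> r) = 1 − |0.188 − 1.000| = 1 − 0.812 = 0.188
(r <-> (r -> r)) (+) s = min(1, 0.188 + 0.156) = min(1, 0.344) = 0.344
((r <-> (r -> r)) (+) s) <-> q = 1 − |0.344 − 0.778| = 1 − 0.434 = 0.566
~(((r <-> (r -> r)) (+) s) <-> q) = 1 − 0.566 = 0.434
~~(((r <-> (r -> r)) (+) s) <-> q) = 1 − 0.434 = 0.566
(~0 (+) (p (+) q)) <-> ~~(((r <-> (r -> r)) (+) s) <-> q) = 1 − |1.000 − 0.566| = 1 − 0.434 = 0.566

0.566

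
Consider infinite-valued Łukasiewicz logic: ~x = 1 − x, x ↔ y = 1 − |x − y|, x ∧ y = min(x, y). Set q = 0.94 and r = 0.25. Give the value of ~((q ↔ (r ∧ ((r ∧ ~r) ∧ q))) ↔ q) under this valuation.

~r = 1 − 0.25 = 0.75
r ∧ ~r = min(0.25, 0.75) = 0.25
(r ∧ ~r) ∧ q = min(0.25, 0.94) = 0.25
r ∧ ((r ∧ ~r) ∧ q) = min(0.25, 0.25) = 0.25
q ↔ (r ∧ ((r ∧ ~r) ∧ q)) = 1 − |0.94 − 0.25| = 1 − 0.69 = 0.31
(q ↔ (r ∧ ((r ∧ ~r) ∧ q))) ↔ q = 1 − |0.31 − 0.94| = 1 − 0.63 = 0.37
~((q ↔ (r ∧ ((r ∧ ~r) ∧ q))) ↔ q) = 1 − 0.37 = 0.63

0.63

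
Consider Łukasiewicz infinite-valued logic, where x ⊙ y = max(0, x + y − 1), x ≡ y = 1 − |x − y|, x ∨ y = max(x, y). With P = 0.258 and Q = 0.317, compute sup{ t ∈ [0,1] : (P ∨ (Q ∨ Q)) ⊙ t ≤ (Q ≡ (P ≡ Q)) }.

Q ∨ Q = max(0.317, 0.317) = 0.317
P ∨ (Q ∨ Q) = max(0.258, 0.317) = 0.317
So the left factor is P ∨ (Q ∨ Q) = 0.317.
P ≡ Q = 1 − |0.258 − 0.317| = 1 − 0.059 = 0.941
Q ≡ (P ≡ Q) = 1 − |0.317 − 0.941| = 1 − 0.624 = 0.376
So the right-hand bound is Q ≡ (P ≡ Q) = 0.376.
The residuum of the Łukasiewicz t-norm gives the supremum: min(1, 1 − 0.317 + 0.376).
1 − 0.317 + 0.376 = 1.059, so t = min(1, 1.059) = 1.000.
Check: 0.317 ⊙ 1.000 = max(0, 0.317) = 0.317 ≤ 0.376.

1.000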